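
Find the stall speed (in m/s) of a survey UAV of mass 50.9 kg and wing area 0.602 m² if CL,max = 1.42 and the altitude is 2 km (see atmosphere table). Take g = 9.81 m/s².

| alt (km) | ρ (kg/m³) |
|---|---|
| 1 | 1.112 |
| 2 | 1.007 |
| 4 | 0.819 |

V_stall = 34.1 m/s

At 2 km, from the table: ρ = 1.007 kg/m³.
Stall occurs when L = W at CL,max. W = mg = 50.9 × 9.81 = 499.3 N.
From L = ½ρV²S·CL,max = W: V_stall = √(2W/(ρSCL,max)) = √(2·499.3/(1.007·0.602·1.42))
V_stall = √1160 = 34.1 m/s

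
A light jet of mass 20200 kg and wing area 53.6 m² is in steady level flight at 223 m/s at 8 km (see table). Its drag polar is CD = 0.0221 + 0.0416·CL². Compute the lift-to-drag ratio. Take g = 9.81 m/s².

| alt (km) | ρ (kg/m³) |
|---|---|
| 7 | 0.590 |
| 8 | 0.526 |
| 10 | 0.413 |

L/D = 11.1

At 8 km, from the table: ρ = 0.526 kg/m³.
Level flight ⇒ L = W = m·g = 20200 × 9.81 = 1.9816×10^5 N.
Dynamic pressure q = 0.5 × 0.526 × 223² = 13080 Pa.
Required CL = L/(qS) = 1.9816×10^5/(13080·53.6) = 0.2827.
CD = 0.0221 + 0.0416 × 0.2827² = 0.02542.
L/D = CL/CD = 0.2827 / 0.02542 = 11.1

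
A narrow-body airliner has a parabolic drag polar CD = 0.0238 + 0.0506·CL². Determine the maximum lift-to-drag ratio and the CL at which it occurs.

For CD = CD0 + K·CL², (L/D)max occurs at CL* = √(CD0/K) and equals 1/(2√(K·CD0)).
(L/D)max = 1/(2√(0.0506 × 0.0238)) = 1/(2 × 0.0347) = 14.4
CL* = √(0.0238/0.0506) = 0.686

(L/D)max = 14.4, at CL = 0.686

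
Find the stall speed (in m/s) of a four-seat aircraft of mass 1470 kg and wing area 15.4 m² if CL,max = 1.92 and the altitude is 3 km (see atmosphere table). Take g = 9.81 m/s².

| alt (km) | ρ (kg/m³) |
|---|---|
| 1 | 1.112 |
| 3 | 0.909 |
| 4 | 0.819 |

V_stall = 32.8 m/s

At 3 km, from the table: ρ = 0.909 kg/m³.
Weight W = mg = 1470 × 9.81 = 14420 N.
From L = ½ρV²S·CL,max = W: V_stall = √(2W/(ρSCL,max)) = √(2·14420/(0.909·15.4·1.92))
V_stall = √1073 = 32.8 m/s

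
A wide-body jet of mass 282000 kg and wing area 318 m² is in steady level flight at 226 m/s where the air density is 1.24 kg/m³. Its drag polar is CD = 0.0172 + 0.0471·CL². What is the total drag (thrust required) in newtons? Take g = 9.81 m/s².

Weight W = mg = 282000 × 9.81 = 2.7664×10^6 N; in level flight L = W.
q = ½ρv² = ½ × 1.24 × 226² = 31670 Pa.
CL = 2W/(ρv²S) = 2×2.7664×10^6/(1.24×226²×318) = 0.2747.
CD = 0.0172 + 0.0471 × 0.2747² = 0.02075.
D = q·S·CD = 31670 × 318 × 0.02075 = 2.09×10^5 N

D = 2.09×10^5 N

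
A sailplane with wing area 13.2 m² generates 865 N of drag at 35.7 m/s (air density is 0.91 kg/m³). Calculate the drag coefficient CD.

CD = 0.113

From D = ½ρv²S·CD, rearranging gives CD = 2D/(ρv²S).
CD = 2 × 865 / (0.91 × 35.7² × 13.2) = 0.113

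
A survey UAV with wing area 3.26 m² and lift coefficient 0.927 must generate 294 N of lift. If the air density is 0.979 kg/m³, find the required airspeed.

L = ½ρv²S·CL ⇒ v = √(2L/(ρ·S·CL))
v = √(2 × 294 / (0.979 × 3.26 × 0.927)) = √198.7 = 14.1 m/s

v = 14.1 m/s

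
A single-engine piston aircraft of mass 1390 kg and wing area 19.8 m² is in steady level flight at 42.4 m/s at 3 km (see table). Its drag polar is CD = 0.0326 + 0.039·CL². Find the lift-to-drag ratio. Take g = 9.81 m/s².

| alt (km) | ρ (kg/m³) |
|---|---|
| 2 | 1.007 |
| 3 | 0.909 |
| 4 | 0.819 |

L/D = 14

At 3 km, from the table: ρ = 0.909 kg/m³.
Weight W = mg = 1390 × 9.81 = 13636 N; in level flight L = W.
Dynamic pressure q = 0.5 × 0.909 × 42.4² = 817.1 Pa.
CL = 2W/(ρv²S) = 2×13636/(0.909×42.4²×19.8) = 0.8429.
CD = 0.0326 + 0.039 × 0.8429² = 0.06031.
L/D = CL/CD = 0.8429 / 0.06031 = 14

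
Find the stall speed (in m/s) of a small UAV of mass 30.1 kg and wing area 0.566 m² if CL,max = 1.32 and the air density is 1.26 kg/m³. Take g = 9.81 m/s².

At stall, lift equals weight: L = W = m·g = 30.1 × 9.81 = 295.3 N.
V_stall = √(2W/(ρ·S·CL,max)) = √(2 × 295.3 / (1.26 × 0.566 × 1.32))
V_stall = √627.3 = 25 m/s

V_stall = 25 m/s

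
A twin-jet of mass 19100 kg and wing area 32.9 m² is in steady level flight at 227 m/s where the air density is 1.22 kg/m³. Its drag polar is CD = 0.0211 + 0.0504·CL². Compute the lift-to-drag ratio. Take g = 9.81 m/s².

In steady level flight, lift balances weight: W = mg = 19100 × 9.81 = 1.8737×10^5 N.
Dynamic pressure q = 0.5 × 1.22 × 227² = 31430 Pa.
CL = 2W/(ρv²S) = 2×1.8737×10^5/(1.22×227²×32.9) = 0.1812.
CD = 0.0211 + 0.0504 × 0.1812² = 0.02275.
L/D = CL/CD = 0.1812 / 0.02275 = 7.96

L/D = 7.96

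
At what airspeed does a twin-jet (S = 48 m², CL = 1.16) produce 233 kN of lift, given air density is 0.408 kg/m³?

L = ½ρv²S·CL ⇒ v = √(2L/(ρ·S·CL))
v = √(2 × 2.33×10^5 / (0.408 × 48 × 1.16)) = √20510 = 143 m/s

v = 143 m/s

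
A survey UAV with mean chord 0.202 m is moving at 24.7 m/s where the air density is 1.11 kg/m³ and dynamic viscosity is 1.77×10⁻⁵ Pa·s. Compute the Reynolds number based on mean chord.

Re = 3.13×10^5

Re = ρ·v·c/μ = 1.11 × 24.7 × 0.202 / (1.77×10⁻⁵) = 3.13×10^5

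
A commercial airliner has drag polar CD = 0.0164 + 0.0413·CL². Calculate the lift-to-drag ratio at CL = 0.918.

L/D = 17.9

CD = 0.0164 + 0.0413 × 0.918² = 0.0512
L/D = CL/CD = 0.918 / 0.0512 = 17.9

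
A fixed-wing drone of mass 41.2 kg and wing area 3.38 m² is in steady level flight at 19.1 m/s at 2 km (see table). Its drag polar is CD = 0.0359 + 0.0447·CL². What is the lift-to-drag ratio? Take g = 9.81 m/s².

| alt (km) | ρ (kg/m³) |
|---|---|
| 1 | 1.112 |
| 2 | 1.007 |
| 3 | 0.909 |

L/D = 11.9

At 2 km, from the table: ρ = 1.007 kg/m³.
In steady level flight, lift balances weight: W = mg = 41.2 × 9.81 = 404.17 N.
q = ½ρv² = ½ × 1.007 × 19.1² = 183.7 Pa.
CL = 2W/(ρv²S) = 2×404.17/(1.007×19.1²×3.38) = 0.651.
CD = 0.0359 + 0.0447 × 0.651² = 0.05484.
L/D = CL/CD = 0.651 / 0.05484 = 11.9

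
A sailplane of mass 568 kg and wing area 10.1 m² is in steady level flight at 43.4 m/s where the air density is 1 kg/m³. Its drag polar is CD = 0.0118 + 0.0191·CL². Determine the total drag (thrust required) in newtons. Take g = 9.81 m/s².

Weight W = mg = 568 × 9.81 = 5572.1 N; in level flight L = W.
Dynamic pressure q = 0.5 × 1 × 43.4² = 941.8 Pa.
Required CL = L/(qS) = 5572.1/(941.8·10.1) = 0.5858.
CD = 0.0118 + 0.0191 × 0.5858² = 0.01835.
D = q·S·CD = 941.8 × 10.1 × 0.01835 = 174.6 N

D = 175 N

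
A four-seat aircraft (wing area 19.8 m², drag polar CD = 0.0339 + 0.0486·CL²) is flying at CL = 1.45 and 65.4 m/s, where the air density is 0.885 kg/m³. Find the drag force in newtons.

D = 5100 N

CD = 0.0339 + 0.0486 × 1.45² = 0.1361
D = ½ρv²S·CD = ½ × 0.885 × 65.4² × 19.8 × 0.1361 = 5100 N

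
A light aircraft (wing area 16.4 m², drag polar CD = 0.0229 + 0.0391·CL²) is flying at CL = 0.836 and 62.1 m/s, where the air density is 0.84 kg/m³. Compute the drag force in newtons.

D = 1330 N

CD = 0.0229 + 0.0391 × 0.836² = 0.05023
D = ½ρv²S·CD = ½ × 0.84 × 62.1² × 16.4 × 0.05023 = 1330 N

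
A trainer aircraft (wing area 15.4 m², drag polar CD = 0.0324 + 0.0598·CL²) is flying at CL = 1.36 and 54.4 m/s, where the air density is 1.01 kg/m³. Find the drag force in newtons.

D = 3290 N

CD = 0.0324 + 0.0598 × 1.36² = 0.143
D = ½ρv²S·CD = ½ × 1.01 × 54.4² × 15.4 × 0.143 = 3290 N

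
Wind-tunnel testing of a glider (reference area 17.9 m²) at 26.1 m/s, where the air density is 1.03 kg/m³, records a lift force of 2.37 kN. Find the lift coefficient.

CL = 0.377

From L = ½ρv²S·CL, rearranging gives CL = 2L/(ρv²S).
CL = 2 × 2370 / (1.03 × 26.1² × 17.9) = 0.377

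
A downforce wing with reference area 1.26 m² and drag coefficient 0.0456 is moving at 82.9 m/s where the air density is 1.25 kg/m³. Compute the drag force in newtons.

D = ½ρv²S·CD = ½ × 1.25 × 82.9² × 1.26 × 0.0456 = 247 N

D = 247 N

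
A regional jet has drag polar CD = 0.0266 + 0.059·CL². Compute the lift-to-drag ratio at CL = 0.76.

L/D = 12.5

CD = 0.0266 + 0.059 × 0.76² = 0.06068
L/D = CL/CD = 0.76 / 0.06068 = 12.5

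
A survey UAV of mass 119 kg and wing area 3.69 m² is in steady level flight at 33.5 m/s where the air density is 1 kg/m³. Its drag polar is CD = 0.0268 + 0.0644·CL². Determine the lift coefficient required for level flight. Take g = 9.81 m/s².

CL = 0.564

Weight W = mg = 119 × 9.81 = 1167.4 N; in level flight L = W.
Dynamic pressure q = 0.5 × 1 × 33.5² = 561.1 Pa.
Required CL = L/(qS) = 1167.4/(561.1·3.69) = 0.5638.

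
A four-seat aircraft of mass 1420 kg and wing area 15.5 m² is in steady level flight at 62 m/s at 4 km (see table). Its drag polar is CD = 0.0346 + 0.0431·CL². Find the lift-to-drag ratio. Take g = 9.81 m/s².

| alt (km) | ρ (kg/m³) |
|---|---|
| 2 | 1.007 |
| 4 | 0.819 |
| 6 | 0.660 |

L/D = 11.7

At 4 km, from the table: ρ = 0.819 kg/m³.
In steady level flight, lift balances weight: W = mg = 1420 × 9.81 = 13930 N.
Dynamic pressure q = 0.5 × 0.819 × 62² = 1574 Pa.
CL = W/(q·S) = 13930 / (1574 × 15.5) = 0.5709.
CD = 0.0346 + 0.0431 × 0.5709² = 0.04865.
L/D = CL/CD = 0.5709 / 0.04865 = 11.7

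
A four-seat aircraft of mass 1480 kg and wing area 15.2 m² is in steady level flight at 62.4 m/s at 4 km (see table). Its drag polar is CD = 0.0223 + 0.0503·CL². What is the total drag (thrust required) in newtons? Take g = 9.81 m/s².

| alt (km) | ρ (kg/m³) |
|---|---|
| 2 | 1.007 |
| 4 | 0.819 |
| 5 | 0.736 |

D = 978 N

At 4 km, from the table: ρ = 0.819 kg/m³.
In steady level flight, lift balances weight: W = mg = 1480 × 9.81 = 14519 N.
Dynamic pressure q = 0.5 × 0.819 × 62.4² = 1594 Pa.
CL = 2W/(ρv²S) = 2×14519/(0.819×62.4²×15.2) = 0.5991.
CD = 0.0223 + 0.0503 × 0.5991² = 0.04035.
D = q·S·CD = 1594 × 15.2 × 0.04035 = 978 N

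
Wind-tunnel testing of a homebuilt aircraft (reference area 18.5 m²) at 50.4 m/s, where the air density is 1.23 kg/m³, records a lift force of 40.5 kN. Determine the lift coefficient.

CL = 1.4

From L = ½ρv²S·CL, rearranging gives CL = 2L/(ρv²S).
CL = 2 × 40500 / (1.23 × 50.4² × 18.5) = 1.4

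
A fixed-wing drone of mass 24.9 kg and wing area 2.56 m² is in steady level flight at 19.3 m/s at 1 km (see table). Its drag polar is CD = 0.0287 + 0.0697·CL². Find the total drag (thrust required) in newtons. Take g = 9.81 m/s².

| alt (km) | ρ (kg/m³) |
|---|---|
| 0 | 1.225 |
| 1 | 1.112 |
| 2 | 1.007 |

D = 23.1 N

At 1 km, from the table: ρ = 1.112 kg/m³.
In steady level flight, lift balances weight: W = mg = 24.9 × 9.81 = 244.27 N.
q = ½ρv² = ½ × 1.112 × 19.3² = 207.1 Pa.
Required CL = L/(qS) = 244.27/(207.1·2.56) = 0.4607.
CD = 0.0287 + 0.0697 × 0.4607² = 0.04349.
D = q·S·CD = 207.1 × 2.56 × 0.04349 = 23.06 N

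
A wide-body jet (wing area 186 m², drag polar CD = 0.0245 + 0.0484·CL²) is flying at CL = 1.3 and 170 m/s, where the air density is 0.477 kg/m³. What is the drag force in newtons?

CD = 0.0245 + 0.0484 × 1.3² = 0.1063
D = ½ρv²S·CD = ½ × 0.477 × 170² × 186 × 0.1063 = 1.36×10^5 N

D = 1.36×10^5 N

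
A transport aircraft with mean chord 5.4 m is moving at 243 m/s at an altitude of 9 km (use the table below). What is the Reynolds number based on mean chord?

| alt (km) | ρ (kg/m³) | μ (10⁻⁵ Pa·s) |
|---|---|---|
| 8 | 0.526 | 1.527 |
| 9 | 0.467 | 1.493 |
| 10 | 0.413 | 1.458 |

Re = 4.1×10^7

At 9 km, from the table: ρ = 0.467 kg/m³, μ = 1.493×10⁻⁵ Pa·s.
Re = ρ·v·c/μ = 0.467 × 243 × 5.4 / (1.493×10⁻⁵) = 4.1×10^7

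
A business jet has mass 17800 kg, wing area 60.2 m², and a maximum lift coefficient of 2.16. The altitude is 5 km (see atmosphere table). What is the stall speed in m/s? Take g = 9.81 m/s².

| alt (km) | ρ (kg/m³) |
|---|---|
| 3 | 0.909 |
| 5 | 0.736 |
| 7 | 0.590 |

V_stall = 60.4 m/s

At 5 km, from the table: ρ = 0.736 kg/m³.
Weight W = mg = 17800 × 9.81 = 1.746×10^5 N.
From L = ½ρV²S·CL,max = W: V_stall = √(2W/(ρSCL,max)) = √(2·1.746×10^5/(0.736·60.2·2.16))
V_stall = √3649 = 60.4 m/s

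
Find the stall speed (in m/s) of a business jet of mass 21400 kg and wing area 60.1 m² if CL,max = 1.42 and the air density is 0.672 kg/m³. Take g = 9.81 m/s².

Weight W = mg = 21400 × 9.81 = 2.099×10^5 N.
From L = ½ρV²S·CL,max = W: V_stall = √(2W/(ρSCL,max)) = √(2·2.099×10^5/(0.672·60.1·1.42))
V_stall = √7321 = 85.6 m/s

V_stall = 85.6 m/s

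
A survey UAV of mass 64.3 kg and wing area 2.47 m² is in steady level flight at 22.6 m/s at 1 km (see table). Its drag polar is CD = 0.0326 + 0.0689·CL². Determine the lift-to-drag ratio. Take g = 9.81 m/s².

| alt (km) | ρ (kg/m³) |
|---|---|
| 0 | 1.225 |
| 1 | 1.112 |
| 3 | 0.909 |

L/D = 10.2

At 1 km, from the table: ρ = 1.112 kg/m³.
Weight W = mg = 64.3 × 9.81 = 630.78 N; in level flight L = W.
q = ½ρv² = ½ × 1.112 × 22.6² = 284 Pa.
Required CL = L/(qS) = 630.78/(284·2.47) = 0.8993.
CD = 0.0326 + 0.0689 × 0.8993² = 0.08832.
L/D = CL/CD = 0.8993 / 0.08832 = 10.2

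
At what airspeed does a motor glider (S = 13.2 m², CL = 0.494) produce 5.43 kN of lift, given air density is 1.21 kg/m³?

L = ½ρv²S·CL ⇒ v = √(2L/(ρ·S·CL))
v = √(2 × 5430 / (1.21 × 13.2 × 0.494)) = √1376 = 37.1 m/s

v = 37.1 m/s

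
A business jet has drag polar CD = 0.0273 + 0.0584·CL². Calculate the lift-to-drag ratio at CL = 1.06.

L/D = 11.4

CD = 0.0273 + 0.0584 × 1.06² = 0.09292
L/D = CL/CD = 1.06 / 0.09292 = 11.4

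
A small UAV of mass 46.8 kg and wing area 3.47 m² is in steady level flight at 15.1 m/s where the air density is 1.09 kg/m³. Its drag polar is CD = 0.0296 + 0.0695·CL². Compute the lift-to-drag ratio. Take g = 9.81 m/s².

L/D = 9.82

In steady level flight, lift balances weight: W = mg = 46.8 × 9.81 = 459.11 N.
Dynamic pressure q = 0.5 × 1.09 × 15.1² = 124.3 Pa.
CL = 2W/(ρv²S) = 2×459.11/(1.09×15.1²×3.47) = 1.065.
CD = 0.0296 + 0.0695 × 1.065² = 0.1084.
L/D = CL/CD = 1.065 / 0.1084 = 9.82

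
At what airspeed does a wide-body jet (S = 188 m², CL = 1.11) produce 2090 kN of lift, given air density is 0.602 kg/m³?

L = ½ρv²S·CL ⇒ v = √(2L/(ρ·S·CL))
v = √(2 × 2.09×10^6 / (0.602 × 188 × 1.11)) = √33270 = 182 m/s

v = 182 m/s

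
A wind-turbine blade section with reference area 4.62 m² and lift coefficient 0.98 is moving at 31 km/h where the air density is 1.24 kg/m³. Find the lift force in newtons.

L = 208 N

Convert speed: v = 31 km/h ÷ 3.6 = 8.611 m/s.
Dynamic pressure q = ½ρv² = ½ × 1.24 × 8.611² = 45.97 Pa.
L = q·S·CL = 45.97 × 4.62 × 0.98 = 208 N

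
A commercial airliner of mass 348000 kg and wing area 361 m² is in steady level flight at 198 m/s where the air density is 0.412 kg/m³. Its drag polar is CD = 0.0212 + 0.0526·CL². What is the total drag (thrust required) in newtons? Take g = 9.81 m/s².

D = 2.72×10^5 N

In steady level flight, lift balances weight: W = mg = 348000 × 9.81 = 3.4139×10^6 N.
q = ½ρv² = ½ × 0.412 × 198² = 8076 Pa.
Required CL = L/(qS) = 3.4139×10^6/(8076·361) = 1.171.
CD = 0.0212 + 0.0526 × 1.171² = 0.09332.
D = q·S·CD = 8076 × 361 × 0.09332 = 2.721×10^5 N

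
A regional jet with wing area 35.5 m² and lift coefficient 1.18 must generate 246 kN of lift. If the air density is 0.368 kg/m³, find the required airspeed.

L = ½ρv²S·CL ⇒ v = √(2L/(ρ·S·CL))
v = √(2 × 2.46×10^5 / (0.368 × 35.5 × 1.18)) = √31920 = 179 m/s

v = 179 m/s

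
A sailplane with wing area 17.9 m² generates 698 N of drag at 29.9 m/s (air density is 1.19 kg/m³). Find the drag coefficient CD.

CD = 0.0733

From D = ½ρv²S·CD, rearranging gives CD = 2D/(ρv²S).
CD = 2 × 698 / (1.19 × 29.9² × 17.9) = 0.0733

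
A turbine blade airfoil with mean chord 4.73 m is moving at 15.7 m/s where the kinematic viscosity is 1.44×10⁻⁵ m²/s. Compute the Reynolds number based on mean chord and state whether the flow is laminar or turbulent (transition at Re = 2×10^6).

Re = v·c/ν = 15.7 × 4.73 / (1.44×10⁻⁵) = 5.16×10^6
Since 5.16×10^6 > 2×10^6, the flow is turbulent.

Re = 5.16×10^6 (turbulent)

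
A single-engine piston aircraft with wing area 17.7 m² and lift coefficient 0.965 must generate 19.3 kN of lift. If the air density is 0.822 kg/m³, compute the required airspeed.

v = 52.4 m/s

L = ½ρv²S·CL ⇒ v = √(2L/(ρ·S·CL))
v = √(2 × 19300 / (0.822 × 17.7 × 0.965)) = √2749 = 52.4 m/s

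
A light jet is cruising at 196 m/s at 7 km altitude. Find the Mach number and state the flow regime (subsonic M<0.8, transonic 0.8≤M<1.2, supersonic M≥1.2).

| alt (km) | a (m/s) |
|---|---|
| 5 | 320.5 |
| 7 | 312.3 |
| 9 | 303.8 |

At 7 km, from the table: a = 312.3 m/s.
M = v/a = 196 / 312.3 = 0.628
M = 0.628 → subsonic.

M = 0.628 (subsonic)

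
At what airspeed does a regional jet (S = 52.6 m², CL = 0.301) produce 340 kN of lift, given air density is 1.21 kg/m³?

v = 188 m/s

L = ½ρv²S·CL ⇒ v = √(2L/(ρ·S·CL))
v = √(2 × 3.4×10^5 / (1.21 × 52.6 × 0.301)) = √35500 = 188 m/s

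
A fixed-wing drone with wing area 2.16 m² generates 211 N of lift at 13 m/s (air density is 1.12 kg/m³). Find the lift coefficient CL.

From L = ½ρv²S·CL, rearranging gives CL = 2L/(ρv²S).
CL = 2 × 211 / (1.12 × 13² × 2.16) = 1.03

CL = 1.03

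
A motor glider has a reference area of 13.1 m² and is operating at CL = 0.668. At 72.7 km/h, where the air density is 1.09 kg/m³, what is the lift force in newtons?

Convert speed: v = 72.7 km/h ÷ 3.6 = 20.19 m/s.
Dynamic pressure q = ½ρv² = ½ × 1.09 × 20.19² = 222.3 Pa.
L = q·S·CL = 222.3 × 13.1 × 0.668 = 1940 N

L = 1940 N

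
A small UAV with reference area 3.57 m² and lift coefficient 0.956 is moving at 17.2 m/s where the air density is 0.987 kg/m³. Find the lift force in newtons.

L = ½ρv²S·CL = ½ × 0.987 × 17.2² × 3.57 × 0.956 = 498 N

L = 498 N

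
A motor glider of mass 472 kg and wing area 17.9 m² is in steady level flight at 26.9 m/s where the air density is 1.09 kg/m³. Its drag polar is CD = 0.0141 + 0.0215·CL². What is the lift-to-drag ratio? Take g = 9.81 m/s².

L/D = 28.1

Level flight ⇒ L = W = m·g = 472 × 9.81 = 4630.3 N.
q = ½ρv² = ½ × 1.09 × 26.9² = 394.4 Pa.
CL = 2W/(ρv²S) = 2×4630.3/(1.09×26.9²×17.9) = 0.6559.
CD = 0.0141 + 0.0215 × 0.6559² = 0.02335.
L/D = CL/CD = 0.6559 / 0.02335 = 28.1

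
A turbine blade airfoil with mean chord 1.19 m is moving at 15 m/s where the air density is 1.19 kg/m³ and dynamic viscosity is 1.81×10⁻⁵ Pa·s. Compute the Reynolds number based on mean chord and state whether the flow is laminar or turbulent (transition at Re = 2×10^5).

Re = 1.17×10^6 (turbulent)

Re = ρ·v·c/μ = 1.19 × 15 × 1.19 / (1.81×10⁻⁵) = 1.17×10^6
Since 1.17×10^6 > 2×10^5, the flow is turbulent.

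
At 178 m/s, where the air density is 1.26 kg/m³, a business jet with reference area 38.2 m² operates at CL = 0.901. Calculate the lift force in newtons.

L = 6.87×10^5 N

L = ½ρv²S·CL = ½ × 1.26 × 178² × 38.2 × 0.901 = 6.87×10^5 N ≈ 687 kN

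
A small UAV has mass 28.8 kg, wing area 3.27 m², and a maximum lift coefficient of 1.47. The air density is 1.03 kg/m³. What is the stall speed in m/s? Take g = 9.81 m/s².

At stall, lift equals weight: L = W = m·g = 28.8 × 9.81 = 282.5 N.
V_stall = √(2W/(ρ·S·CL,max)) = √(2 × 282.5 / (1.03 × 3.27 × 1.47))
V_stall = √114.1 = 10.7 m/s

V_stall = 10.7 m/s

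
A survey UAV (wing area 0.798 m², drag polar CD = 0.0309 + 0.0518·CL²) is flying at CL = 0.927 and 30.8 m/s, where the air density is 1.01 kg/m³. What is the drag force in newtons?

D = 28.8 N

CD = 0.0309 + 0.0518 × 0.927² = 0.07541
D = ½ρv²S·CD = ½ × 1.01 × 30.8² × 0.798 × 0.07541 = 28.8 N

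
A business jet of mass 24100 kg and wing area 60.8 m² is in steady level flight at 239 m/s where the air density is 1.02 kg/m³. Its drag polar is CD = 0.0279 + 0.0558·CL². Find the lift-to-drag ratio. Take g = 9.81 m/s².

L/D = 4.62

Weight W = mg = 24100 × 9.81 = 2.3642×10^5 N; in level flight L = W.
Dynamic pressure q = 0.5 × 1.02 × 239² = 29130 Pa.
Required CL = L/(qS) = 2.3642×10^5/(29130·60.8) = 0.1335.
CD = 0.0279 + 0.0558 × 0.1335² = 0.02889.
L/D = CL/CD = 0.1335 / 0.02889 = 4.62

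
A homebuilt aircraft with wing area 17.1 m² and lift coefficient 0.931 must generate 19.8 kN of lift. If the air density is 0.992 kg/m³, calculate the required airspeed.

L = ½ρv²S·CL ⇒ v = √(2L/(ρ·S·CL))
v = √(2 × 19800 / (0.992 × 17.1 × 0.931)) = √2507 = 50.1 m/s

v = 50.1 m/s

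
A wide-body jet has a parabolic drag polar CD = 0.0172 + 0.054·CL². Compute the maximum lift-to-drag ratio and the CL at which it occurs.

(L/D)max = 16.4, at CL = 0.564

For CD = CD0 + K·CL², (L/D)max occurs at CL* = √(CD0/K) and equals 1/(2√(K·CD0)).
(L/D)max = 1/(2√(0.054 × 0.0172)) = 1/(2 × 0.03048) = 16.4
CL* = √(0.0172/0.054) = 0.564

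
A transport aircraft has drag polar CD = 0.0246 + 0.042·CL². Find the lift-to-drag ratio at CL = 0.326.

L/D = 11.2

CD = 0.0246 + 0.042 × 0.326² = 0.02906
L/D = CL/CD = 0.326 / 0.02906 = 11.2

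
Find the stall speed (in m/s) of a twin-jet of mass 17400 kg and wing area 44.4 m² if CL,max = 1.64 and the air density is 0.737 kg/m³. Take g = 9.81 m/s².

V_stall = 79.8 m/s

At stall, lift equals weight: L = W = m·g = 17400 × 9.81 = 1.707×10^5 N.
From L = ½ρV²S·CL,max = W: V_stall = √(2W/(ρSCL,max)) = √(2·1.707×10^5/(0.737·44.4·1.64))
V_stall = √6361 = 79.8 m/s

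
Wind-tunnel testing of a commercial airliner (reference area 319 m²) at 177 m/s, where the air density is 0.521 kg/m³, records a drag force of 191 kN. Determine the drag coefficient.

CD = 0.0734

From D = ½ρv²S·CD, rearranging gives CD = 2D/(ρv²S).
CD = 2 × 1.91×10^5 / (0.521 × 177² × 319) = 0.0734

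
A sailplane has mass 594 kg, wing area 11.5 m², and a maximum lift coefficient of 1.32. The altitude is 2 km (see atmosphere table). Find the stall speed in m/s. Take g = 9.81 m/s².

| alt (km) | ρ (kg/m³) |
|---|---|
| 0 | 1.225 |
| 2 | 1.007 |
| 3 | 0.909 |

At 2 km, from the table: ρ = 1.007 kg/m³.
Stall occurs when L = W at CL,max. W = mg = 594 × 9.81 = 5827 N.
V_stall = √(2W/(ρ·S·CL,max)) = √(2 × 5827 / (1.007 × 11.5 × 1.32))
V_stall = √762.4 = 27.6 m/s

V_stall = 27.6 m/s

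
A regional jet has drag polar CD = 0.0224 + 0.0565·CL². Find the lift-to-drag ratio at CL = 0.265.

CD = 0.0224 + 0.0565 × 0.265² = 0.02637
L/D = CL/CD = 0.265 / 0.02637 = 10.1

L/D = 10.1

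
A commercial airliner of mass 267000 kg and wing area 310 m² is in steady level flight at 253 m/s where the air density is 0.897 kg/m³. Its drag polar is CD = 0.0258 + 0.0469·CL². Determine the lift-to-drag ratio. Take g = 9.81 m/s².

L/D = 9.86

Level flight ⇒ L = W = m·g = 267000 × 9.81 = 2.6193×10^6 N.
q = ½ρv² = ½ × 0.897 × 253² = 28710 Pa.
CL = W/(q·S) = 2.6193×10^6 / (28710 × 310) = 0.2943.
CD = 0.0258 + 0.0469 × 0.2943² = 0.02986.
L/D = CL/CD = 0.2943 / 0.02986 = 9.86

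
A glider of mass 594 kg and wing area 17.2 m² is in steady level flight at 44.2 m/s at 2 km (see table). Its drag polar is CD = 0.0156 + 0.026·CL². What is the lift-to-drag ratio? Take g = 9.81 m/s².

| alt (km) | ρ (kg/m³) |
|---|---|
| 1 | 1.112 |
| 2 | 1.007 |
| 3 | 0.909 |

At 2 km, from the table: ρ = 1.007 kg/m³.
In steady level flight, lift balances weight: W = mg = 594 × 9.81 = 5827.1 N.
q = ½ρv² = ½ × 1.007 × 44.2² = 983.7 Pa.
CL = 2W/(ρv²S) = 2×5827.1/(1.007×44.2²×17.2) = 0.3444.
CD = 0.0156 + 0.026 × 0.3444² = 0.01868.
L/D = CL/CD = 0.3444 / 0.01868 = 18.4

L/D = 18.4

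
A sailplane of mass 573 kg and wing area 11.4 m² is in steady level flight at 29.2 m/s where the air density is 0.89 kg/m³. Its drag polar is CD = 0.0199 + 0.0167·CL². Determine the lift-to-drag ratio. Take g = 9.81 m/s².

L/D = 27

Weight W = mg = 573 × 9.81 = 5621.1 N; in level flight L = W.
Dynamic pressure q = 0.5 × 0.89 × 29.2² = 379.4 Pa.
Required CL = L/(qS) = 5621.1/(379.4·11.4) = 1.3.
CD = 0.0199 + 0.0167 × 1.3² = 0.0481.
L/D = CL/CD = 1.3 / 0.0481 = 27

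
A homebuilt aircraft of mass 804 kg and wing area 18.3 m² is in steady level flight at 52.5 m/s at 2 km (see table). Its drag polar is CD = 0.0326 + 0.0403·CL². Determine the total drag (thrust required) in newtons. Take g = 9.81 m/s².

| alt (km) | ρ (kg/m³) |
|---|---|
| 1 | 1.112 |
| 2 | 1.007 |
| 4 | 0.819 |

At 2 km, from the table: ρ = 1.007 kg/m³.
Weight W = mg = 804 × 9.81 = 7887.2 N; in level flight L = W.
q = ½ρv² = ½ × 1.007 × 52.5² = 1388 Pa.
CL = W/(q·S) = 7887.2 / (1388 × 18.3) = 0.3106.
CD = 0.0326 + 0.0403 × 0.3106² = 0.03649.
D = q·S·CD = 1388 × 18.3 × 0.03649 = 926.6 N

D = 927 N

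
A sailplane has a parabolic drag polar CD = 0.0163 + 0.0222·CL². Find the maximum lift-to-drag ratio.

(L/D)max = 26.3

For CD = CD0 + K·CL², (L/D)max occurs at CL* = √(CD0/K) and equals 1/(2√(K·CD0)).
(L/D)max = 1/(2√(0.0222 × 0.0163)) = 1/(2 × 0.01902) = 26.3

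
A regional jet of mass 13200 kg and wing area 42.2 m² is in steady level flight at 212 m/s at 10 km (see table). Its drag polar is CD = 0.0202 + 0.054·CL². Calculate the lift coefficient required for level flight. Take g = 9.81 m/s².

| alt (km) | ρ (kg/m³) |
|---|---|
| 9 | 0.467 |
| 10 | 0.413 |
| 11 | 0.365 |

CL = 0.331

At 10 km, from the table: ρ = 0.413 kg/m³.
In steady level flight, lift balances weight: W = mg = 13200 × 9.81 = 1.2949×10^5 N.
q = ½ρv² = ½ × 0.413 × 212² = 9281 Pa.
CL = W/(q·S) = 1.2949×10^5 / (9281 × 42.2) = 0.3306.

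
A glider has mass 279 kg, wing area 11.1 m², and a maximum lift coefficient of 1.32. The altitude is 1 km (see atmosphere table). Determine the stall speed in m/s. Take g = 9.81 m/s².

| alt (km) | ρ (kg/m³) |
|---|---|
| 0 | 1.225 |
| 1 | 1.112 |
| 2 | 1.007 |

At 1 km, from the table: ρ = 1.112 kg/m³.
Weight W = mg = 279 × 9.81 = 2737 N.
From L = ½ρV²S·CL,max = W: V_stall = √(2W/(ρSCL,max)) = √(2·2737/(1.112·11.1·1.32))
V_stall = √336 = 18.3 m/s

V_stall = 18.3 m/s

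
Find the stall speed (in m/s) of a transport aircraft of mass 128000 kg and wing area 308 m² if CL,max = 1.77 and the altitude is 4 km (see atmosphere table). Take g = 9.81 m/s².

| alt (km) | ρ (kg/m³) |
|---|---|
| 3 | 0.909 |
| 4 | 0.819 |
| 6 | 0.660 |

V_stall = 75 m/s

At 4 km, from the table: ρ = 0.819 kg/m³.
At stall, lift equals weight: L = W = m·g = 128000 × 9.81 = 1.256×10^6 N.
From L = ½ρV²S·CL,max = W: V_stall = √(2W/(ρSCL,max)) = √(2·1.256×10^6/(0.819·308·1.77))
V_stall = √5625 = 75 m/s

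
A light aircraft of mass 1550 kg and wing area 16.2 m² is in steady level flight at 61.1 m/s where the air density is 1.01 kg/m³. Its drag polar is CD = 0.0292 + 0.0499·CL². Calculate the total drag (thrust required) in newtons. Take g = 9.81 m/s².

D = 1270 N

Level flight ⇒ L = W = m·g = 1550 × 9.81 = 15206 N.
q = ½ρv² = ½ × 1.01 × 61.1² = 1885 Pa.
CL = 2W/(ρv²S) = 2×15206/(1.01×61.1²×16.2) = 0.4979.
CD = 0.0292 + 0.0499 × 0.4979² = 0.04157.
D = q·S·CD = 1885 × 16.2 × 0.04157 = 1270 N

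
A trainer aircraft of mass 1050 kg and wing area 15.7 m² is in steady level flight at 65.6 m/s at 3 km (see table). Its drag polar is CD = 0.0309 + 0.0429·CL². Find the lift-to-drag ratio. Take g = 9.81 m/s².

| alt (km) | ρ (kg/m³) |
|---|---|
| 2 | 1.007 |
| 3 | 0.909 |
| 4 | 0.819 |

L/D = 9.39

At 3 km, from the table: ρ = 0.909 kg/m³.
Level flight ⇒ L = W = m·g = 1050 × 9.81 = 10300 N.
Dynamic pressure q = 0.5 × 0.909 × 65.6² = 1956 Pa.
CL = W/(q·S) = 10300 / (1956 × 15.7) = 0.3354.
CD = 0.0309 + 0.0429 × 0.3354² = 0.03573.
L/D = CL/CD = 0.3354 / 0.03573 = 9.39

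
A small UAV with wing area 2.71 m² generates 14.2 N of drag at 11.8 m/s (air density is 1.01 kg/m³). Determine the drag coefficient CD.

From D = ½ρv²S·CD, rearranging gives CD = 2D/(ρv²S).
CD = 2 × 14.2 / (1.01 × 11.8² × 2.71) = 0.0745

CD = 0.0745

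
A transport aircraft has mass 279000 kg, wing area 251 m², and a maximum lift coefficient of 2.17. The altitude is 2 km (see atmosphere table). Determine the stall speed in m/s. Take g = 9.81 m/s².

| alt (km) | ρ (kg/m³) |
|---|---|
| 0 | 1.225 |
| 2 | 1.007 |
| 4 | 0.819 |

V_stall = 99.9 m/s

At 2 km, from the table: ρ = 1.007 kg/m³.
At stall, lift equals weight: L = W = m·g = 279000 × 9.81 = 2.737×10^6 N.
From L = ½ρV²S·CL,max = W: V_stall = √(2W/(ρSCL,max)) = √(2·2.737×10^6/(1.007·251·2.17))
V_stall = √9980 = 99.9 m/s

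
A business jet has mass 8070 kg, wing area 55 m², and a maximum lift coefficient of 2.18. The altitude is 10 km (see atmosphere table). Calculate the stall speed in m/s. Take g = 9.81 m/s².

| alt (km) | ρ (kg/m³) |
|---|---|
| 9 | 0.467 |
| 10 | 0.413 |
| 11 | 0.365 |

V_stall = 56.5 m/s

At 10 km, from the table: ρ = 0.413 kg/m³.
At stall, lift equals weight: L = W = m·g = 8070 × 9.81 = 79170 N.
From L = ½ρV²S·CL,max = W: V_stall = √(2W/(ρSCL,max)) = √(2·79170/(0.413·55·2.18))
V_stall = √3197 = 56.5 m/s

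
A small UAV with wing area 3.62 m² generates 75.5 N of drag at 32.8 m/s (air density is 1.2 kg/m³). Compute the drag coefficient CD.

From D = ½ρv²S·CD, rearranging gives CD = 2D/(ρv²S).
CD = 2 × 75.5 / (1.2 × 32.8² × 3.62) = 0.0323

CD = 0.0323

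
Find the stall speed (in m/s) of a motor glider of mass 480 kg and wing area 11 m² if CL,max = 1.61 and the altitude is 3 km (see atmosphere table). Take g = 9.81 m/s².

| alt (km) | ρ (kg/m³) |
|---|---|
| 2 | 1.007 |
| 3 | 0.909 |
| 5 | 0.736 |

V_stall = 24.2 m/s

At 3 km, from the table: ρ = 0.909 kg/m³.
Stall occurs when L = W at CL,max. W = mg = 480 × 9.81 = 4709 N.
From L = ½ρV²S·CL,max = W: V_stall = √(2W/(ρSCL,max)) = √(2·4709/(0.909·11·1.61))
V_stall = √585 = 24.2 m/s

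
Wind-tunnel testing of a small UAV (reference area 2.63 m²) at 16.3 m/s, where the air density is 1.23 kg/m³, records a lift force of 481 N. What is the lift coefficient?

From L = ½ρv²S·CL, rearranging gives CL = 2L/(ρv²S).
CL = 2 × 481 / (1.23 × 16.3² × 2.63) = 1.12

CL = 1.12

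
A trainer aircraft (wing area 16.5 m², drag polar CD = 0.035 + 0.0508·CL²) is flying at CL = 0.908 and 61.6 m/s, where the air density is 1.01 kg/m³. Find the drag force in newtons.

CD = 0.035 + 0.0508 × 0.908² = 0.07688
D = ½ρv²S·CD = ½ × 1.01 × 61.6² × 16.5 × 0.07688 = 2430 N

D = 2430 N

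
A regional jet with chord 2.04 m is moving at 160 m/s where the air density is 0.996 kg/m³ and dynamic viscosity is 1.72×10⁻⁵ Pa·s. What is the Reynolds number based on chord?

Re = 1.89×10^7

Re = ρ·v·c/μ = 0.996 × 160 × 2.04 / (1.72×10⁻⁵) = 1.89×10^7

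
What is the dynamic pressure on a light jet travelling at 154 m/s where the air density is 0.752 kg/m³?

q = ½ρv² = ½ × 0.752 × 154² = 8920 Pa

q = 8920 Pa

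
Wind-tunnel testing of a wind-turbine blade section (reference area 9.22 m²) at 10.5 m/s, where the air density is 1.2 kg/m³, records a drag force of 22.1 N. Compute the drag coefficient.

From D = ½ρv²S·CD, rearranging gives CD = 2D/(ρv²S).
CD = 2 × 22.1 / (1.2 × 10.5² × 9.22) = 0.0362

CD = 0.0362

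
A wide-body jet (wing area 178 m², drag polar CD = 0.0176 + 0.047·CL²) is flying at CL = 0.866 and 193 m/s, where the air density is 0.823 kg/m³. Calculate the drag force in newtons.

CD = 0.0176 + 0.047 × 0.866² = 0.05285
D = ½ρv²S·CD = ½ × 0.823 × 193² × 178 × 0.05285 = 1.44×10^5 N

D = 1.44×10^5 N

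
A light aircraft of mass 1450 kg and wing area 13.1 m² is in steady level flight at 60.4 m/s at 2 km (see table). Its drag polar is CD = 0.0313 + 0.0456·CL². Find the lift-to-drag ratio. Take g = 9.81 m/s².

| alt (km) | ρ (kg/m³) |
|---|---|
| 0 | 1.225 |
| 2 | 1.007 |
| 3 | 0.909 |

L/D = 12.5

At 2 km, from the table: ρ = 1.007 kg/m³.
In steady level flight, lift balances weight: W = mg = 1450 × 9.81 = 14224 N.
Dynamic pressure q = 0.5 × 1.007 × 60.4² = 1837 Pa.
CL = W/(q·S) = 14224 / (1837 × 13.1) = 0.5911.
CD = 0.0313 + 0.0456 × 0.5911² = 0.04723.
L/D = CL/CD = 0.5911 / 0.04723 = 12.5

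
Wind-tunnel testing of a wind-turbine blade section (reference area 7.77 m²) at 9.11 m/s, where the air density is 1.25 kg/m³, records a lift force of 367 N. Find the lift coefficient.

CL = 0.911

From L = ½ρv²S·CL, rearranging gives CL = 2L/(ρv²S).
CL = 2 × 367 / (1.25 × 9.11² × 7.77) = 0.911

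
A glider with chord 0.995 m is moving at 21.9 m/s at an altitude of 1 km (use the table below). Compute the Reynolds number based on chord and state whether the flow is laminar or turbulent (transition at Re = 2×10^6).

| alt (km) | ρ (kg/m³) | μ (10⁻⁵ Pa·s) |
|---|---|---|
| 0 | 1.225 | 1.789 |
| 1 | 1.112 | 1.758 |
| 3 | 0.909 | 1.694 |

Re = 1.38×10^6 (laminar)

At 1 km, from the table: ρ = 1.112 kg/m³, μ = 1.758×10⁻⁵ Pa·s.
Re = ρ·v·c/μ = 1.112 × 21.9 × 0.995 / (1.758×10⁻⁵) = 1.38×10^6
Since 1.38×10^6 < 2×10^6, the flow is laminar.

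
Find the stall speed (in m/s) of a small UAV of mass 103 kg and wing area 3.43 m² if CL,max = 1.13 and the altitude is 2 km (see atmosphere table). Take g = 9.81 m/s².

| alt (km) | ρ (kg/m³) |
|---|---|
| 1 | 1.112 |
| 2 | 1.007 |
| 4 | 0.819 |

At 2 km, from the table: ρ = 1.007 kg/m³.
Stall occurs when L = W at CL,max. W = mg = 103 × 9.81 = 1010 N.
From L = ½ρV²S·CL,max = W: V_stall = √(2W/(ρSCL,max)) = √(2·1010/(1.007·3.43·1.13))
V_stall = √517.8 = 22.8 m/s

V_stall = 22.8 m/s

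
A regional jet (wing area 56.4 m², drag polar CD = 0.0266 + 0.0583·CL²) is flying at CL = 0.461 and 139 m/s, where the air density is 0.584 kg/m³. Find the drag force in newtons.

CD = 0.0266 + 0.0583 × 0.461² = 0.03899
D = ½ρv²S·CD = ½ × 0.584 × 139² × 56.4 × 0.03899 = 12400 N

D = 12400 N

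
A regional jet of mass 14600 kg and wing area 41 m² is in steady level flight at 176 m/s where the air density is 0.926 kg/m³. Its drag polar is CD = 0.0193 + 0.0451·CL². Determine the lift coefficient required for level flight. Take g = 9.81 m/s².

CL = 0.244

Weight W = mg = 14600 × 9.81 = 1.4323×10^5 N; in level flight L = W.
q = ½ρv² = ½ × 0.926 × 176² = 14340 Pa.
CL = 2W/(ρv²S) = 2×1.4323×10^5/(0.926×176²×41) = 0.2436.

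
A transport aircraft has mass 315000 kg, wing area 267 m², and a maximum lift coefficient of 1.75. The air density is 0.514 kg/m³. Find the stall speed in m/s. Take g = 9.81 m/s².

V_stall = 160 m/s

Stall occurs when L = W at CL,max. W = mg = 315000 × 9.81 = 3.09×10^6 N.
From L = ½ρV²S·CL,max = W: V_stall = √(2W/(ρSCL,max)) = √(2·3.09×10^6/(0.514·267·1.75))
V_stall = √25730 = 160 m/s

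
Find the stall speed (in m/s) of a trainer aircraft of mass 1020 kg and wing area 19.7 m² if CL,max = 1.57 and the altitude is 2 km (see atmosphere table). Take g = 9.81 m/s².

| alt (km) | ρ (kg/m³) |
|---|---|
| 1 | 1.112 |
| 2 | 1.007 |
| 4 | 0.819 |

V_stall = 25.3 m/s

At 2 km, from the table: ρ = 1.007 kg/m³.
Weight W = mg = 1020 × 9.81 = 10010 N.
V_stall = √(2W/(ρ·S·CL,max)) = √(2 × 10010 / (1.007 × 19.7 × 1.57))
V_stall = √642.5 = 25.3 m/s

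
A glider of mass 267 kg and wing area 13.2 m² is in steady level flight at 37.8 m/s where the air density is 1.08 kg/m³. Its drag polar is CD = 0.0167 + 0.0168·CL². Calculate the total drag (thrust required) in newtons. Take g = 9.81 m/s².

D = 181 N

Weight W = mg = 267 × 9.81 = 2619.3 N; in level flight L = W.
q = ½ρv² = ½ × 1.08 × 37.8² = 771.6 Pa.
Required CL = L/(qS) = 2619.3/(771.6·13.2) = 0.2572.
CD = 0.0167 + 0.0168 × 0.2572² = 0.01781.
D = q·S·CD = 771.6 × 13.2 × 0.01781 = 181.4 N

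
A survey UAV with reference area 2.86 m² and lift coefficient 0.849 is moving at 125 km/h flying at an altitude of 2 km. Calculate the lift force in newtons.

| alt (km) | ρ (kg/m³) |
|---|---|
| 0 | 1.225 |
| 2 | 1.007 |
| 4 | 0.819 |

L = 1470 N

At 2 km, from the table: ρ = 1.007 kg/m³.
Convert speed: v = 125 km/h ÷ 3.6 = 34.72 m/s.
L = ½ρv²S·CL = ½ × 1.007 × 34.72² × 2.86 × 0.849 = 1470 N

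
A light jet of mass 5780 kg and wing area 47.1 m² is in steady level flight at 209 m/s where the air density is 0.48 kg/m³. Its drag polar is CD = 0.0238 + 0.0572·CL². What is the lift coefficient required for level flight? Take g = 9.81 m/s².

Level flight ⇒ L = W = m·g = 5780 × 9.81 = 56702 N.
q = ½ρv² = ½ × 0.48 × 209² = 10480 Pa.
CL = 2W/(ρv²S) = 2×56702/(0.48×209²×47.1) = 0.1148.

CL = 0.115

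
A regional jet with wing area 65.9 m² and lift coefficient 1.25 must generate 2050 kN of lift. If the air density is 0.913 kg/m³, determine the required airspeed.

v = 233 m/s

L = ½ρv²S·CL ⇒ v = √(2L/(ρ·S·CL))
v = √(2 × 2.05×10^6 / (0.913 × 65.9 × 1.25)) = √54520 = 233 m/s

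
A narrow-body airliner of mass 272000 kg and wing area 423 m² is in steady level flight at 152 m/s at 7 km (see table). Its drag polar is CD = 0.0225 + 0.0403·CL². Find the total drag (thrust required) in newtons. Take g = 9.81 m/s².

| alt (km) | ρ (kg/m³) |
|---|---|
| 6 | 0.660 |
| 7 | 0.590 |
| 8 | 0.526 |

D = 1.64×10^5 N

At 7 km, from the table: ρ = 0.590 kg/m³.
In steady level flight, lift balances weight: W = mg = 272000 × 9.81 = 2.6683×10^6 N.
Dynamic pressure q = 0.5 × 0.59 × 152² = 6816 Pa.
CL = 2W/(ρv²S) = 2×2.6683×10^6/(0.59×152²×423) = 0.9255.
CD = 0.0225 + 0.0403 × 0.9255² = 0.05702.
D = q·S·CD = 6816 × 423 × 0.05702 = 1.644×10^5 N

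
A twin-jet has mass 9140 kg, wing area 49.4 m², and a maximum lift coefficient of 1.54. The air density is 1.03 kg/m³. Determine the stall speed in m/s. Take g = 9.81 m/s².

At stall, lift equals weight: L = W = m·g = 9140 × 9.81 = 89660 N.
From L = ½ρV²S·CL,max = W: V_stall = √(2W/(ρSCL,max)) = √(2·89660/(1.03·49.4·1.54))
V_stall = √2289 = 47.8 m/s

V_stall = 47.8 m/s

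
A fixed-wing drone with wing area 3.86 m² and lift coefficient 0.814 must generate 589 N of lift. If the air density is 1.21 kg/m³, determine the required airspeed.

v = 17.6 m/s

L = ½ρv²S·CL ⇒ v = √(2L/(ρ·S·CL))
v = √(2 × 589 / (1.21 × 3.86 × 0.814)) = √309.8 = 17.6 m/s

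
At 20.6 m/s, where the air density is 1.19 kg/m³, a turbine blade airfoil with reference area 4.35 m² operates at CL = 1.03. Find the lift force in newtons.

L = 1130 N

L = ½ρv²S·CL = ½ × 1.19 × 20.6² × 4.35 × 1.03 = 1130 N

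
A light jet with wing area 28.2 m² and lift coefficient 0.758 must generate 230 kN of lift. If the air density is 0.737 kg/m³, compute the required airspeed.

v = 171 m/s

L = ½ρv²S·CL ⇒ v = √(2L/(ρ·S·CL))
v = √(2 × 2.3×10^5 / (0.737 × 28.2 × 0.758)) = √29200 = 171 m/s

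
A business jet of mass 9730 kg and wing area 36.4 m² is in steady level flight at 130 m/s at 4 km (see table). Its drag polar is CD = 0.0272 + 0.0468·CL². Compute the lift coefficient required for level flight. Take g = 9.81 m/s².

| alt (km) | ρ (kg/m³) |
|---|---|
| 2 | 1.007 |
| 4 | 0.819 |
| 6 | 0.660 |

CL = 0.379

At 4 km, from the table: ρ = 0.819 kg/m³.
Level flight ⇒ L = W = m·g = 9730 × 9.81 = 95451 N.
q = ½ρv² = ½ × 0.819 × 130² = 6921 Pa.
CL = W/(q·S) = 95451 / (6921 × 36.4) = 0.3789.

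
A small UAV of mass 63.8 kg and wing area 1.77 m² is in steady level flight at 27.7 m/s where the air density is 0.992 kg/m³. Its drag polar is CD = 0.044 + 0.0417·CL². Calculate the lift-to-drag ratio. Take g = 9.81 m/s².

L/D = 11.6

Level flight ⇒ L = W = m·g = 63.8 × 9.81 = 625.88 N.
Dynamic pressure q = 0.5 × 0.992 × 27.7² = 380.6 Pa.
CL = W/(q·S) = 625.88 / (380.6 × 1.77) = 0.9291.
CD = 0.044 + 0.0417 × 0.9291² = 0.08.
L/D = CL/CD = 0.9291 / 0.08 = 11.6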